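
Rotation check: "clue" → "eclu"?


Word: "clue", Candidate: "eclu"
Method: check if candidate is substring of word+word
"clueclue" contains "eclu"? Yes
Is rotation = Yes


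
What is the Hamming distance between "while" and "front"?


Comparing character by character (same length = 5):
  Pos 0: 'w' vs 'f' !=
  Pos 1: 'h' vs 'r' !=
  Pos 2: 'i' vs 'o' !=
  Pos 3: 'l' vs 'n' !=
  Pos 4: 'e' vs 't' !=
Hamming distance = 5


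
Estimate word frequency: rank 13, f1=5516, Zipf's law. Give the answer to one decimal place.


Zipf's law: f(r) = f(1) / r
f(1) = 5516
f(13) = 5516 / 13
= 424.3 occurrences


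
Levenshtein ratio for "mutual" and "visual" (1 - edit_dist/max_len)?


Word 1: "mutual" (length 6)
Word 2: "visual" (length 6)
One optimal edit sequence:
  1. substitute 'm' -> 'v'  (+1)
  2. substitute 'u' -> 'i'  (+1)
  3. substitute 't' -> 's'  (+1)
  4. keep 'u'
  5. keep 'a'
  6. keep 'l'
Edit distance = 3
Max length = max(6, 6) = 6
Similarity = 1 - 3/6
= 0.5000


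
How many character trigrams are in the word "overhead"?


Word: "overhead" (length 8)
Number of 3-grams = length - 3 + 1 = 8 - 3 + 1
= 6


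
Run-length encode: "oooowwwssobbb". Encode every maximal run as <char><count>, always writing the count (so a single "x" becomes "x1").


String: "oooowwwssobbb"
Scanning for consecutive runs:
  'o' x 4
  'w' x 3
  's' x 2
  'o' x 1
  'b' x 3
RLE = "o4w3s2o1b3"


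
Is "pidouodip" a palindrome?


Word: "pidouodip"
Reversed: "pidouodip"
Forward == Backward? pidouodip == pidouodip
Palindrome = Yes


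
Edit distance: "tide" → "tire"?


Word 1: "tide" (length 4)
Word 2: "tire" (length 4)
One optimal edit sequence (insert/delete/substitute each cost 1):
  1. keep 't'
  2. keep 'i'
  3. substitute 'd' -> 'r'  (+1)
  4. keep 'e'
Total edit operations: 1
Edit distance = 1


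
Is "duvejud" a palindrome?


Word: "duvejud"
Reversed: "dujevud"
Forward == Backward? duvejud != dujevud
Palindrome = No


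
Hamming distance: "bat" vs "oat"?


Comparing character by character (same length = 3):
  Pos 0: 'b' vs 'o' !=
  Pos 1: 'a' vs 'a' =
  Pos 2: 't' vs 't' =
Hamming distance = 1


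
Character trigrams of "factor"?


Word: "factor" (length 6)
Number of trigrams = 6 - 3 + 1 = 4
  Position 0: "fac"
  Position 1: "act"
  Position 2: "cto"
  Position 3: "tor"
Trigrams = "fac", "act", "cto", "tor"


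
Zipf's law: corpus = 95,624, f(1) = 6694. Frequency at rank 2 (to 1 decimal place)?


Zipf's law: f(r) = f(1) / r
f(1) = 6694
f(2) = 6694 / 2
= 3347.0 occurrences


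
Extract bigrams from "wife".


Word: "wife" (length 4)
Number of bigrams = 4 - 2 + 1 = 3
  Position 0: "wi"
  Position 1: "if"
  Position 2: "fe"
Bigrams = "wi", "if", "fe"


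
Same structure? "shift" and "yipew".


Pattern of "shift": [0, 1, 2, 3, 4]
Pattern of "yipew": [0, 1, 2, 3, 4]
Patterns match
Same pattern = Yes


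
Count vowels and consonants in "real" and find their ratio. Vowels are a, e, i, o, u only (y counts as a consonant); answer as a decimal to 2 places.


Word: "real"
Vowels (a,e,i,o,u): 2
Consonants: 2
Ratio = 2/2
= 1.00


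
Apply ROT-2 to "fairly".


Word: "fairly"
Shift: 2
Each letter → (letter + shift) mod 26:
  'f' (5) + 2 = 7 → 'h'
  'a' (0) + 2 = 2 → 'c'
  'i' (8) + 2 = 10 → 'k'
  'r' (17) + 2 = 19 → 't'
  'l' (11) + 2 = 13 → 'n'
  'y' (24) + 2 = 0 → 'a'
Result = "hcktna"


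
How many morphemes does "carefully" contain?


Word: "carefully"
Morphemes: care / -ful / -ly
Each morpheme carries meaning
= 3 morphemes


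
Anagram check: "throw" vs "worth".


Word 1: "throw" → sorted: hortw
Word 2: "worth" → sorted: hortw
Same letters? hortw == hortw
Anagram = Yes


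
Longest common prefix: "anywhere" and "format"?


Word 1: "anywhere"
Word 2: "format"
Comparing from start:
  Pos 0: 'a' != 'f' (stop)
LCP = "" (length 0)


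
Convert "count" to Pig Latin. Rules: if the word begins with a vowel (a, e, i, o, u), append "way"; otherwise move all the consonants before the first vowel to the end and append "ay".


Word: "count"
Starts with consonant(s) → move to end, add 'ay'
Consonant cluster: "c"
Pig Latin = "ountcay"


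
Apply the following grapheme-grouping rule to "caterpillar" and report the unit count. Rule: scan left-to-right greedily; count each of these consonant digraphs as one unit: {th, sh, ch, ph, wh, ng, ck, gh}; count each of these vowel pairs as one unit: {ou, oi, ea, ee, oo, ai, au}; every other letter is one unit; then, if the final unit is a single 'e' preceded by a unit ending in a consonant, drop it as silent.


Word: "caterpillar" (11 letters)
Left-to-right scan:
  1. 'c' (letter)
  2. 'a' (letter)
  3. 't' (letter)
  4. 'e' (letter)
  5. 'r' (letter)
  6. 'p' (letter)
  7. 'i' (letter)
  8. 'l' (letter)
  9. 'l' (letter)
  10. 'a' (letter)
  11. 'r' (letter)
Units from scan: 11
Sound units = 11 units


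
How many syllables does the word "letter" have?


Word: "letter"
Syllable breakdown: let | ter
Counting: 2 parts
= 2 syllables


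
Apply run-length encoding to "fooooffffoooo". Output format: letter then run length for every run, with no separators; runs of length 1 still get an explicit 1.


String: "fooooffffoooo"
Scanning for consecutive runs:
  'f' x 1
  'o' x 4
  'f' x 4
  'o' x 4
RLE = "f1o4f4o4"


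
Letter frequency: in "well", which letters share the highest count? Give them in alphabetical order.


Word: "well"
Letter counts:
  'e': 1
  'l': 2
  'w': 1
Maximum count = 2
Most frequent = 'l' (2 times each)


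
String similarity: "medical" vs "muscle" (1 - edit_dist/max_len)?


Word 1: "medical" (length 7)
Word 2: "muscle" (length 6)
One optimal edit sequence:
  1. keep 'm'
  2. delete 'e'  (+1)
  3. substitute 'd' -> 'u'  (+1)
  4. substitute 'i' -> 's'  (+1)
  5. keep 'c'
  6. substitute 'a' -> 'l'  (+1)
  7. substitute 'l' -> 'e'  (+1)
Edit distance = 5
Max length = max(7, 6) = 7
Similarity = 1 - 5/7
= 0.2857


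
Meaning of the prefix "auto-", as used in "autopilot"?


Prefix: auto-
Example: autopilot = auto- + pilot
Meaning = self


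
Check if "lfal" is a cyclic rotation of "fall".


Word: "fall", Candidate: "lfal"
Method: check if candidate is substring of word+word
"fallfall" contains "lfal"? Yes
Is rotation = Yes


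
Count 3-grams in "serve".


Word: "serve" (length 5)
Number of 3-grams = length - 3 + 1 = 5 - 3 + 1
= 3


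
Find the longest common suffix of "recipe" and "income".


Word 1: "recipe"
Word 2: "income"
Comparing from end:
  Pos -1: 'e' == 'e'
  Pos -2: 'p' != 'm' (stop)
LCS = "e" (length 1)


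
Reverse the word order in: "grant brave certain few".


Original: "grant brave certain few"
Words (1..n): grant | brave | certain | few
Reversed (n..1): few | certain | brave | grant
Result = "few certain brave grant"


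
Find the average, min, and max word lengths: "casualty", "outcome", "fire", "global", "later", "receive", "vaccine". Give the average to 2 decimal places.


Lengths: "casualty"=8, "outcome"=7, "fire"=4, "global"=6, "later"=5, "receive"=7, "vaccine"=7
Sum = 44, Count = 7
Average = 44/7 = 6.29
= avg=6.29, min=4, max=8


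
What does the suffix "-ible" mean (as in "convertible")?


Suffix: -ible
Example: convertible (convert + -ible)
Meaning = capable of


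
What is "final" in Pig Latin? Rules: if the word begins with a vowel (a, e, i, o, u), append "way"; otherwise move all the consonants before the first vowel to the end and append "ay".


Word: "final"
Starts with consonant(s) → move to end, add 'ay'
Consonant cluster: "f"
Pig Latin = "inalfay"


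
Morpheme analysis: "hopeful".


Word: "hopeful"
Morphemes: hope | -ful
Each morpheme carries meaning
= 2 morphemes


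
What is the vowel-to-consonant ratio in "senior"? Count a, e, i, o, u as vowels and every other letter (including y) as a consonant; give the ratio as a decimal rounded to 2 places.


Word: "senior"
Vowels (a,e,i,o,u): 3
Consonants: 3
Ratio = 3/3
= 1.00


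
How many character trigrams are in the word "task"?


Word: "task" (length 4)
Number of 3-grams = length - 3 + 1 = 4 - 3 + 1
= 2


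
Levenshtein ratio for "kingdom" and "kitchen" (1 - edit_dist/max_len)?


Word 1: "kingdom" (length 7)
Word 2: "kitchen" (length 7)
One optimal edit sequence:
  1. keep 'k'
  2. keep 'i'
  3. substitute 'n' -> 't'  (+1)
  4. substitute 'g' -> 'c'  (+1)
  5. substitute 'd' -> 'h'  (+1)
  6. substitute 'o' -> 'e'  (+1)
  7. substitute 'm' -> 'n'  (+1)
Edit distance = 5
Max length = max(7, 7) = 7
Similarity = 1 - 5/7
= 0.2857


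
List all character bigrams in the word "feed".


Word: "feed" (length 4)
Number of bigrams = 4 - 2 + 1 = 3
  Position 0: "fe"
  Position 1: "ee"
  Position 2: "ed"
Bigrams = "fe", "ee", "ed"


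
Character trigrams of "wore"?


Word: "wore" (length 4)
Number of trigrams = 4 - 3 + 1 = 2
  Position 0: "wor"
  Position 1: "ore"
Trigrams = "wor", "ore"


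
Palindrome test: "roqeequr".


Word: "roqeequr"
Reversed: "ruqeeqor"
Forward == Backward? roqeequr != ruqeeqor
Palindrome = No


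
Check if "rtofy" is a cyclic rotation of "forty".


Word: "forty", Candidate: "rtofy"
Method: check if candidate is substring of word+word
"fortyforty" contains "rtofy"? No
Is rotation = No


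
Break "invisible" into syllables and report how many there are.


Word: "invisible"
Syllable breakdown: in / vis / i / ble
Counting: 4 parts
= 4 syllables


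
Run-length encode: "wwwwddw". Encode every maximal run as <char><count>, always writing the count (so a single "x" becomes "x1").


String: "wwwwddw"
Scanning for consecutive runs:
  'w' x 4
  'd' x 2
  'w' x 1
RLE = "w4d2w1"


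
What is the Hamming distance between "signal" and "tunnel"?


Comparing character by character (same length = 6):
  Pos 0: 's' vs 't' !=
  Pos 1: 'i' vs 'u' !=
  Pos 2: 'g' vs 'n' !=
  Pos 3: 'n' vs 'n' =
  Pos 4: 'a' vs 'e' !=
  Pos 5: 'l' vs 'l' =
Hamming distance = 4


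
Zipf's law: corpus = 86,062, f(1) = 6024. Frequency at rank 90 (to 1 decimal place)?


Zipf's law: f(r) = f(1) / r
f(1) = 6024
f(90) = 6024 / 90
= 66.9 occurrences


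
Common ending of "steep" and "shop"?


Word 1: "steep"
Word 2: "shop"
Comparing from end:
  Pos -1: 'p' == 'p'
  Pos -2: 'e' != 'o' (stop)
LCS = "p" (length 1)


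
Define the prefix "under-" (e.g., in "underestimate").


Prefix: under-
As in: underestimate -> under- + estimate
Meaning = insufficient


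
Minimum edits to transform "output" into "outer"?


Word 1: "output" (length 6)
Word 2: "outer" (length 5)
One optimal edit sequence (insert/delete/substitute each cost 1):
  1. keep 'o'
  2. keep 'u'
  3. keep 't'
  4. delete 'p'  (+1)
  5. substitute 'u' -> 'e'  (+1)
  6. substitute 't' -> 'r'  (+1)
Total edit operations: 3
Edit distance = 3


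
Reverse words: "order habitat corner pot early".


Original: "order habitat corner pot early"
Words (1..n): order | habitat | corner | pot | early
Reversed (n..1): early | pot | corner | habitat | order
Result = "early pot corner habitat order"


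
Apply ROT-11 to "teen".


Word: "teen"
Shift: 11
Each letter → (letter + shift) mod 26:
  't' (19) + 11 = 4 → 'e'
  'e' (4) + 11 = 15 → 'p'
  'e' (4) + 11 = 15 → 'p'
  'n' (13) + 11 = 24 → 'y'
Result = "eppy"


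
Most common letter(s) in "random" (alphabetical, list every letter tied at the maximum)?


Word: "random"
Letter counts:
  'a': 1
  'd': 1
  'm': 1
  'n': 1
  'o': 1
  'r': 1
Maximum count = 1
Most frequent = 'a', 'd', 'm', 'n', 'o', 'r' (1 time each)


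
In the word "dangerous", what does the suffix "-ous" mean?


Suffix: -ous
As in: dangerous -> danger + -ous
Meaning = having quality of


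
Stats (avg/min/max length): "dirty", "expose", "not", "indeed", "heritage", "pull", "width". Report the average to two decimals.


Lengths: "dirty"=5, "expose"=6, "not"=3, "indeed"=6, "heritage"=8, "pull"=4, "width"=5
Sum = 37, Count = 7
Average = 37/7 = 5.29
= avg=5.29, min=3, max=8


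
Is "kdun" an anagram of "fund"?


Word 1: "fund" → sorted: dfnu
Word 2: "kdun" → sorted: dknu
Same letters? dfnu != dknu
Anagram = No


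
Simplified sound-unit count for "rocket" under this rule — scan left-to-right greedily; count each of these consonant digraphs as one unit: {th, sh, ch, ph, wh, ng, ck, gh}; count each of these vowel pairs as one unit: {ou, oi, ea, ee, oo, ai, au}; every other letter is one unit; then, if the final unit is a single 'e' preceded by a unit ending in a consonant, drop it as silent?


Word: "rocket" (6 letters)
Left-to-right scan:
  [1] 'r' (letter)
  [2] 'o' (letter)
  [3] 'ck' (digraph)
  [4] 'e' (letter)
  [5] 't' (letter)
Units from scan: 5
Sound units = 5 units


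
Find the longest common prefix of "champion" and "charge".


Word 1: "champion"
Word 2: "charge"
Comparing from start:
  Pos 0: 'c' == 'c'
  Pos 1: 'h' == 'h'
  Pos 2: 'a' == 'a'
  Pos 3: 'm' != 'r' (stop)
LCP = "cha" (length 3)


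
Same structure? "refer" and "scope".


Pattern of "refer": [0, 1, 2, 1, 0]
Pattern of "scope": [0, 1, 2, 3, 4]
Patterns do not match
Same pattern = No


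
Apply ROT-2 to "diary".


Word: "diary"
Shift: 2
Each letter → (letter + shift) mod 26:
  'd' (3) + 2 = 5 → 'f'
  'i' (8) + 2 = 10 → 'k'
  'a' (0) + 2 = 2 → 'c'
  'r' (17) + 2 = 19 → 't'
  'y' (24) + 2 = 0 → 'a'
Result = "fkcta"


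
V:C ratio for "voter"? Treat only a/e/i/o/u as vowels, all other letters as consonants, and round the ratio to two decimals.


Word: "voter"
Vowels (a,e,i,o,u): 2
Consonants: 3
Ratio = 2/3
= 0.67


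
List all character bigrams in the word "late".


Word: "late" (length 4)
Number of bigrams = 4 - 2 + 1 = 3
  Position 0: "la"
  Position 1: "at"
  Position 2: "te"
Bigrams = "la", "at", "te"


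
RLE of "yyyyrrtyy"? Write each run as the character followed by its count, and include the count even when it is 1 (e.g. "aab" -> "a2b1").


String: "yyyyrrtyy"
Scanning for consecutive runs:
  'y' x 4
  'r' x 2
  't' x 1
  'y' x 2
RLE = "y4r2t1y2"


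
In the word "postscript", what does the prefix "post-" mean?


Prefix: post-
Example: postscript (post- + script)
Meaning = after


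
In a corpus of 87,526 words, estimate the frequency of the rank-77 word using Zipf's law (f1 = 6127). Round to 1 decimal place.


Zipf's law: f(r) = f(1) / r
f(1) = 6127
f(77) = 6127 / 77
= 79.6 occurrences


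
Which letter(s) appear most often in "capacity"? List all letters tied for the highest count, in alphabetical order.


Word: "capacity"
Letter counts:
  'a': 2
  'c': 2
  'i': 1
  'p': 1
  't': 1
  'y': 1
Maximum count = 2
Most frequent = 'a', 'c' (2 times each)


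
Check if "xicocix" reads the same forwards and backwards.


Word: "xicocix"
Reversed: "xicocix"
Forward == Backward? xicocix == xicocix
Palindrome = Yes


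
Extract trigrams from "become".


Word: "become" (length 6)
Number of trigrams = 6 - 3 + 1 = 4
  Position 0: "bec"
  Position 1: "eco"
  Position 2: "com"
  Position 3: "ome"
Trigrams = "bec", "eco", "com", "ome"


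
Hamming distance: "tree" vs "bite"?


Comparing character by character (same length = 4):
  Pos 0: 't' vs 'b' !=
  Pos 1: 'r' vs 'i' !=
  Pos 2: 'e' vs 't' !=
  Pos 3: 'e' vs 'e' =
Hamming distance = 3


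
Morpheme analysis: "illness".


Word: "illness"
Morphemes: ill / -ness
Each morpheme carries meaning
= 2 morphemes


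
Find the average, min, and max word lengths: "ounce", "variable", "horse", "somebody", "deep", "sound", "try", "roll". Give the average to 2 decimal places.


Lengths: "ounce"=5, "variable"=8, "horse"=5, "somebody"=8, "deep"=4, "sound"=5, "try"=3, "roll"=4
Sum = 42, Count = 8
Average = 42/8 = 5.25
= avg=5.25, min=3, max=8


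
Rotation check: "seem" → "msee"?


Word: "seem", Candidate: "msee"
Method: check if candidate is substring of word+word
"seemseem" contains "msee"? Yes
Is rotation = Yes


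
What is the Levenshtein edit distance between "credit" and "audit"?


Word 1: "credit" (length 6)
Word 2: "audit" (length 5)
One optimal edit sequence (insert/delete/substitute each cost 1):
  1. delete 'c'  (+1)
  2. substitute 'r' -> 'a'  (+1)
  3. substitute 'e' -> 'u'  (+1)
  4. keep 'd'
  5. keep 'i'
  6. keep 't'
Total edit operations: 3
Edit distance = 3


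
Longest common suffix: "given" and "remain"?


Word 1: "given"
Word 2: "remain"
Comparing from end:
  Pos -1: 'n' == 'n'
  Pos -2: 'e' != 'i' (stop)
LCS = "n" (length 1)


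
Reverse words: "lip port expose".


Original: "lip port expose"
Words (1..n): lip | port | expose
Reversed (n..1): expose | port | lip
Result = "expose port lip"


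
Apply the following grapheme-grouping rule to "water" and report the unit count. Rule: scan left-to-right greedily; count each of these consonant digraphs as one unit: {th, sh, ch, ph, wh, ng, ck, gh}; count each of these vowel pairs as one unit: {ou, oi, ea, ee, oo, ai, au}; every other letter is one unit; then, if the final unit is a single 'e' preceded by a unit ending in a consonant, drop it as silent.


Word: "water" (5 letters)
Left-to-right scan:
  1. 'w' (letter)
  2. 'a' (letter)
  3. 't' (letter)
  4. 'e' (letter)
  5. 'r' (letter)
Units from scan: 5
Sound units = 5 units


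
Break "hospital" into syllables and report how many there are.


Word: "hospital"
Syllable breakdown: hos | pi | tal
Counting: 3 parts
= 3 syllables


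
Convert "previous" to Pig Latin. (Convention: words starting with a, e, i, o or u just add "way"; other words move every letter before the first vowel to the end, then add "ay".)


Word: "previous"
Starts with consonant(s) → move to end, add 'ay'
Consonant cluster: "pr"
Pig Latin = "eviouspray"


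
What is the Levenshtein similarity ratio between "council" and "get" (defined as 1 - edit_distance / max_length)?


Word 1: "council" (length 7)
Word 2: "get" (length 3)
One optimal edit sequence:
  1. delete 'c'  (+1)
  2. delete 'o'  (+1)
  3. delete 'u'  (+1)
  4. delete 'n'  (+1)
  5. substitute 'c' -> 'g'  (+1)
  6. substitute 'i' -> 'e'  (+1)
  7. substitute 'l' -> 't'  (+1)
Edit distance = 7
Max length = max(7, 3) = 7
Similarity = 1 - 7/7
= 0.0000


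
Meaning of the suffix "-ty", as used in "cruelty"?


Suffix: -ty
Example: cruelty (cruel + -ty)
Meaning = quality of


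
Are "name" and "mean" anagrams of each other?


Word 1: "name" → sorted: aemn
Word 2: "mean" → sorted: aemn
Same letters? aemn == aemn
Anagram = Yes


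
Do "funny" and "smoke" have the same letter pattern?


Pattern of "funny": [0, 1, 2, 2, 3]
Pattern of "smoke": [0, 1, 2, 3, 4]
Patterns do not match
Same pattern = No


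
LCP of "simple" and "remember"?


Word 1: "simple"
Word 2: "remember"
Comparing from start:
  Pos 0: 's' != 'r' (stop)
LCP = "" (length 0)


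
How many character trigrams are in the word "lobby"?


Word: "lobby" (length 5)
Number of 3-grams = length - 3 + 1 = 5 - 3 + 1
= 3


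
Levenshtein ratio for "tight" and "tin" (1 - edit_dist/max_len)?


Word 1: "tight" (length 5)
Word 2: "tin" (length 3)
One optimal edit sequence:
  1. keep 't'
  2. keep 'i'
  3. delete 'g'  (+1)
  4. delete 'h'  (+1)
  5. substitute 't' -> 'n'  (+1)
Edit distance = 3
Max length = max(5, 3) = 5
Similarity = 1 - 3/5
= 0.4000


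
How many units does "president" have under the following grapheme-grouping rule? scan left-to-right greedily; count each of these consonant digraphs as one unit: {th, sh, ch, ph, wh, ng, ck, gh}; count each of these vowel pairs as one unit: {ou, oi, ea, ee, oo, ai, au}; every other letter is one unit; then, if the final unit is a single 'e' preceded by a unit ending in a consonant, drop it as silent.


Word: "president" (9 letters)
Left-to-right scan:
  (1) 'p' (letter)
  (2) 'r' (letter)
  (3) 'e' (letter)
  (4) 's' (letter)
  (5) 'i' (letter)
  (6) 'd' (letter)
  (7) 'e' (letter)
  (8) 'n' (letter)
  (9) 't' (letter)
Units from scan: 9
Sound units = 9 units


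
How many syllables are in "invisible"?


Word: "invisible"
Syllable breakdown: in-vis-i-ble
Counting: 4 parts
= 4 syllables


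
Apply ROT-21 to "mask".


Word: "mask"
Shift: 21
Each letter → (letter + shift) mod 26:
  'm' (12) + 21 = 7 → 'h'
  'a' (0) + 21 = 21 → 'v'
  's' (18) + 21 = 13 → 'n'
  'k' (10) + 21 = 5 → 'f'
Result = "hvnf"


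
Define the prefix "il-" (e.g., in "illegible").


Prefix: il-
Example: illegible = il- + legible
Meaning = not


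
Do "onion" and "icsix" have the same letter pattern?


Pattern of "onion": [0, 1, 2, 0, 1]
Pattern of "icsix": [0, 1, 2, 0, 3]
Patterns do not match
Same pattern = No


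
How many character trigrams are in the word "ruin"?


Word: "ruin" (length 4)
Number of 3-grams = length - 3 + 1 = 4 - 3 + 1
= 2


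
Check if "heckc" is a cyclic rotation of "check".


Word: "check", Candidate: "heckc"
Method: check if candidate is substring of word+word
"checkcheck" contains "heckc"? Yes
Is rotation = Yes


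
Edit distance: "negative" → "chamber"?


Word 1: "negative" (length 8)
Word 2: "chamber" (length 7)
One optimal edit sequence (insert/delete/substitute each cost 1):
  1. delete 'n'  (+1)
  2. substitute 'e' -> 'c'  (+1)
  3. substitute 'g' -> 'h'  (+1)
  4. keep 'a'
  5. substitute 't' -> 'm'  (+1)
  6. substitute 'i' -> 'b'  (+1)
  7. substitute 'v' -> 'e'  (+1)
  8. substitute 'e' -> 'r'  (+1)
Total edit operations: 7
Edit distance = 7


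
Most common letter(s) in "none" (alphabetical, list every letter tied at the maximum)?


Word: "none"
Letter counts:
  'e': 1
  'n': 2
  'o': 1
Maximum count = 2
Most frequent = 'n' (2 times each)


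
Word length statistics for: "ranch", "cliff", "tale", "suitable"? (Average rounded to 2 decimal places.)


Lengths: "ranch"=5, "cliff"=5, "tale"=4, "suitable"=8
Sum = 22, Count = 4
Average = 22/4 = 5.50
= avg=5.50, min=4, max=8


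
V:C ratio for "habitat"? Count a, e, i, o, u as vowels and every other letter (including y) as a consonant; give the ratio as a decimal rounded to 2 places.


Word: "habitat"
Vowels (a,e,i,o,u): 3
Consonants: 4
Ratio = 3/4
= 0.75


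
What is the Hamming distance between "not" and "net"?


Comparing character by character (same length = 3):
  Pos 0: 'n' vs 'n' =
  Pos 1: 'o' vs 'e' !=
  Pos 2: 't' vs 't' =
Hamming distance = 1


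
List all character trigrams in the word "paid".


Word: "paid" (length 4)
Number of trigrams = 4 - 3 + 1 = 2
  Position 0: "pai"
  Position 1: "aid"
Trigrams = "pai", "aid"


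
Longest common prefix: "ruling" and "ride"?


Word 1: "ruling"
Word 2: "ride"
Comparing from start:
  Pos 0: 'r' == 'r'
  Pos 1: 'u' != 'i' (stop)
LCP = "r" (length 1)


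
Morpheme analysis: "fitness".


Word: "fitness"
Morphemes: fit | -ness
Each morpheme carries meaning
= 2 morphemes


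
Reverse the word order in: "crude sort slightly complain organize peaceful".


Original: "crude sort slightly complain organize peaceful"
Words (1..n): crude | sort | slightly | complain | organize | peaceful
Reversed (n..1): peaceful | organize | complain | slightly | sort | crude
Result = "peaceful organize complain slightly sort crude"


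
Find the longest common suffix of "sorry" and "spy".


Word 1: "sorry"
Word 2: "spy"
Comparing from end:
  Pos -1: 'y' == 'y'
  Pos -2: 'r' != 'p' (stop)
LCS = "y" (length 1)


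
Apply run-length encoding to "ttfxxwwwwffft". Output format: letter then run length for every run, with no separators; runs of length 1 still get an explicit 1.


String: "ttfxxwwwwffft"
Scanning for consecutive runs:
  't' x 2
  'f' x 1
  'x' x 2
  'w' x 4
  'f' x 3
  't' x 1
RLE = "t2f1x2w4f3t1"


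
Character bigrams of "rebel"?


Word: "rebel" (length 5)
Number of bigrams = 5 - 2 + 1 = 4
  Position 0: "re"
  Position 1: "eb"
  Position 2: "be"
  Position 3: "el"
Bigrams = "re", "eb", "be", "el"


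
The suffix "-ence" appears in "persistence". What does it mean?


Suffix: -ence
Example: persistence (persist + -ence)
Meaning = state of


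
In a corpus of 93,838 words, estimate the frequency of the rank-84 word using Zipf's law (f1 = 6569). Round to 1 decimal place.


Zipf's law: f(r) = f(1) / r
f(1) = 6569
f(84) = 6569 / 84
= 78.2 occurrences


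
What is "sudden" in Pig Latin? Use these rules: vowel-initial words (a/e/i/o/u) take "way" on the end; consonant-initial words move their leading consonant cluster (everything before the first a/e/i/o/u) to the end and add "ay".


Word: "sudden"
Starts with consonant(s) → move to end, add 'ay'
Consonant cluster: "s"
Pig Latin = "uddensay"


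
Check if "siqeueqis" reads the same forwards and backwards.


Word: "siqeueqis"
Reversed: "siqeueqis"
Forward == Backward? siqeueqis == siqeueqis
Palindrome = Yes


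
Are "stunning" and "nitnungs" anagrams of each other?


Word 1: "stunning" → sorted: ginnnstu
Word 2: "nitnungs" → sorted: ginnnstu
Same letters? ginnnstu == ginnnstu
Anagram = Yes


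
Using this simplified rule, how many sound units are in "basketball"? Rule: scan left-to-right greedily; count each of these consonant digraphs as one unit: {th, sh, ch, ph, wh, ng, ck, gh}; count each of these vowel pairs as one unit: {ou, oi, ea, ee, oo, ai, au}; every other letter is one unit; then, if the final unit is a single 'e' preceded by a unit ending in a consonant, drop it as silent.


Word: "basketball" (10 letters)
Left-to-right scan:
  [1] 'b' (letter)
  [2] 'a' (letter)
  [3] 's' (letter)
  [4] 'k' (letter)
  [5] 'e' (letter)
  [6] 't' (letter)
  [7] 'b' (letter)
  [8] 'a' (letter)
  [9] 'l' (letter)
  [10] 'l' (letter)
Units from scan: 10
Sound units = 10 units


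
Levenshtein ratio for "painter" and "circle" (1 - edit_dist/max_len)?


Word 1: "painter" (length 7)
Word 2: "circle" (length 6)
One optimal edit sequence:
  1. delete 'p'  (+1)
  2. substitute 'a' -> 'c'  (+1)
  3. keep 'i'
  4. substitute 'n' -> 'r'  (+1)
  5. substitute 't' -> 'c'  (+1)
  6. substitute 'e' -> 'l'  (+1)
  7. substitute 'r' -> 'e'  (+1)
Edit distance = 6
Max length = max(7, 6) = 7
Similarity = 1 - 6/7
= 0.1429


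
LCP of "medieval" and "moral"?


Word 1: "medieval"
Word 2: "moral"
Comparing from start:
  Pos 0: 'm' == 'm'
  Pos 1: 'e' != 'o' (stop)
LCP = "m" (length 1)


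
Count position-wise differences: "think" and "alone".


Comparing character by character (same length = 5):
  Pos 0: 't' vs 'a' !=
  Pos 1: 'h' vs 'l' !=
  Pos 2: 'i' vs 'o' !=
  Pos 3: 'n' vs 'n' =
  Pos 4: 'k' vs 'e' !=
Hamming distance = 4


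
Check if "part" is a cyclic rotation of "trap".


Word: "trap", Candidate: "part"
Method: check if candidate is substring of word+word
"traptrap" contains "part"? No
Is rotation = No


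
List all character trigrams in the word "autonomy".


Word: "autonomy" (length 8)
Number of trigrams = 8 - 3 + 1 = 6
  Position 0: "aut"
  Position 1: "uto"
  Position 2: "ton"
  Position 3: "ono"
  Position 4: "nom"
  Position 5: "omy"
Trigrams = "aut", "uto", "ton", "ono", "nom", "omy"


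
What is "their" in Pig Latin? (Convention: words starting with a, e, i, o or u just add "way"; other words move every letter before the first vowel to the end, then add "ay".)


Word: "their"
Starts with consonant(s) → move to end, add 'ay'
Consonant cluster: "th"
Pig Latin = "eirthay"


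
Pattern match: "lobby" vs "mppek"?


Pattern of "lobby": [0, 1, 2, 2, 3]
Pattern of "mppek": [0, 1, 1, 2, 3]
Patterns do not match
Same pattern = No


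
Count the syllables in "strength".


Word: "strength"
Syllable breakdown: strength
Counting: 1 part
= 1 syllable


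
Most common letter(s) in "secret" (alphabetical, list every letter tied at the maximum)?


Word: "secret"
Letter counts:
  'c': 1
  'e': 2
  'r': 1
  's': 1
  't': 1
Maximum count = 2
Most frequent = 'e' (2 times each)


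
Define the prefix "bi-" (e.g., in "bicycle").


Prefix: bi-
Example: bicycle (bi- + cycle)
Meaning = two


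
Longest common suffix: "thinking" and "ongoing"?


Word 1: "thinking"
Word 2: "ongoing"
Comparing from end:
  Pos -1: 'g' == 'g'
  Pos -2: 'n' == 'n'
  Pos -3: 'i' == 'i'
  Pos -4: 'k' != 'o' (stop)
LCS = "ing" (length 3)


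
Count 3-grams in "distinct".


Word: "distinct" (length 8)
Number of 3-grams = length - 3 + 1 = 8 - 3 + 1
= 6


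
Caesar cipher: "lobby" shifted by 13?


Word: "lobby"
Shift: 13
Each letter → (letter + shift) mod 26:
  'l' (11) + 13 = 24 → 'y'
  'o' (14) + 13 = 1 → 'b'
  'b' (1) + 13 = 14 → 'o'
  'b' (1) + 13 = 14 → 'o'
  'y' (24) + 13 = 11 → 'l'
Result = "ybool"


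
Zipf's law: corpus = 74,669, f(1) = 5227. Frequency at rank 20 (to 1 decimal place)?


Zipf's law: f(r) = f(1) / r
f(1) = 5227
f(20) = 5227 / 20
= 261.4 occurrences


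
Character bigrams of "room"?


Word: "room" (length 4)
Number of bigrams = 4 - 2 + 1 = 3
  Position 0: "ro"
  Position 1: "oo"
  Position 2: "om"
Bigrams = "ro", "oo", "om"


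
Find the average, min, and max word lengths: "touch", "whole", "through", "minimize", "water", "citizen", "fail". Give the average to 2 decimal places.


Lengths: "touch"=5, "whole"=5, "through"=7, "minimize"=8, "water"=5, "citizen"=7, "fail"=4
Sum = 41, Count = 7
Average = 41/7 = 5.86
= avg=5.86, min=4, max=8


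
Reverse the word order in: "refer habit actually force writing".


Original: "refer habit actually force writing"
Words (1..n): refer | habit | actually | force | writing
Reversed (n..1): writing | force | actually | habit | refer
Result = "writing force actually habit refer"


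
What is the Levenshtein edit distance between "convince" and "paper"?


Word 1: "convince" (length 8)
Word 2: "paper" (length 5)
One optimal edit sequence (insert/delete/substitute each cost 1):
  1. delete 'c'  (+1)
  2. delete 'o'  (+1)
  3. delete 'n'  (+1)
  4. substitute 'v' -> 'p'  (+1)
  5. substitute 'i' -> 'a'  (+1)
  6. substitute 'n' -> 'p'  (+1)
  7. substitute 'c' -> 'e'  (+1)
  8. substitute 'e' -> 'r'  (+1)
Total edit operations: 8
Edit distance = 8


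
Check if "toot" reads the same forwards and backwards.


Word: "toot"
Reversed: "toot"
Forward == Backward? toot == toot
Palindrome = Yes


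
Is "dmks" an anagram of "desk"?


Word 1: "desk" → sorted: deks
Word 2: "dmks" → sorted: dkms
Same letters? deks != dkms
Anagram = No


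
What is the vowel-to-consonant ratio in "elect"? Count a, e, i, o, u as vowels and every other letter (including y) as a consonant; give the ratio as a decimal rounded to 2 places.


Word: "elect"
Vowels (a,e,i,o,u): 2
Consonants: 3
Ratio = 2/3
= 0.67


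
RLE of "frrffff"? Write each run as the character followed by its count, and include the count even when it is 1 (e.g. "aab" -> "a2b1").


String: "frrffff"
Scanning for consecutive runs:
  'f' x 1
  'r' x 2
  'f' x 4
RLE = "f1r2f4"


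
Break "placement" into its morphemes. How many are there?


Word: "placement"
Morphemes: place + -ment
Each morpheme carries meaning
= 2 morphemes


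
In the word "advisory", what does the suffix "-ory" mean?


Suffix: -ory
Example: advisory (advise + -ory, with a spelling change)
Meaning = relating to / place for


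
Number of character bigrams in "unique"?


Word: "unique" (length 6)
Number of 2-grams = length - 2 + 1 = 6 - 2 + 1
= 5


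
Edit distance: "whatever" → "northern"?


Word 1: "whatever" (length 8)
Word 2: "northern" (length 8)
One optimal edit sequence (insert/delete/substitute each cost 1):
  1. substitute 'w' -> 'n'  (+1)
  2. substitute 'h' -> 'o'  (+1)
  3. substitute 'a' -> 'r'  (+1)
  4. keep 't'
  5. delete 'e'  (+1)
  6. substitute 'v' -> 'h'  (+1)
  7. keep 'e'
  8. keep 'r'
  9. insert 'n'  (+1)
Total edit operations: 6
Edit distance = 6


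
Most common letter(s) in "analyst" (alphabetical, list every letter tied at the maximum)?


Word: "analyst"
Letter counts:
  'a': 2
  'l': 1
  'n': 1
  's': 1
  't': 1
  'y': 1
Maximum count = 2
Most frequent = 'a' (2 times each)


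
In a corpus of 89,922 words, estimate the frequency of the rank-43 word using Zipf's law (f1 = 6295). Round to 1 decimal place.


Zipf's law: f(r) = f(1) / r
f(1) = 6295
f(43) = 6295 / 43
= 146.4 occurrences


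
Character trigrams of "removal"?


Word: "removal" (length 7)
Number of trigrams = 7 - 3 + 1 = 5
  Position 0: "rem"
  Position 1: "emo"
  Position 2: "mov"
  Position 3: "ova"
  Position 4: "val"
Trigrams = "rem", "emo", "mov", "ova", "val"


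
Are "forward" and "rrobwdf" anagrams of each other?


Word 1: "forward" → sorted: adforrw
Word 2: "rrobwdf" → sorted: bdforrw
Same letters? adforrw != bdforrw
Anagram = No


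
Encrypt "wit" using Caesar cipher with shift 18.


Word: "wit"
Shift: 18
Each letter → (letter + shift) mod 26:
  'w' (22) + 18 = 14 → 'o'
  'i' (8) + 18 = 0 → 'a'
  't' (19) + 18 = 11 → 'l'
Result = "oal"


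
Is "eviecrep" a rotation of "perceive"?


Word: "perceive", Candidate: "eviecrep"
Method: check if candidate is substring of word+word
"perceiveperceive" contains "eviecrep"? No
Is rotation = No


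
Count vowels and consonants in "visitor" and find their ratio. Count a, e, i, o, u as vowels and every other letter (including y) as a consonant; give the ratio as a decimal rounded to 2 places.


Word: "visitor"
Vowels (a,e,i,o,u): 3
Consonants: 4
Ratio = 3/4
= 0.75


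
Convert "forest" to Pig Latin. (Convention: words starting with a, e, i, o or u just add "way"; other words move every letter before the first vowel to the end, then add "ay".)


Word: "forest"
Starts with consonant(s) → move to end, add 'ay'
Consonant cluster: "f"
Pig Latin = "orestfay"


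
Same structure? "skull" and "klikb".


Pattern of "skull": [0, 1, 2, 3, 3]
Pattern of "klikb": [0, 1, 2, 0, 3]
Patterns do not match
Same pattern = No


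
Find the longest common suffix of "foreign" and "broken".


Word 1: "foreign"
Word 2: "broken"
Comparing from end:
  Pos -1: 'n' == 'n'
  Pos -2: 'g' != 'e' (stop)
LCS = "n" (length 1)


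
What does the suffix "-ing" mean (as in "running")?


Suffix: -ing
Example: running (run + -ing, with a spelling change)
Meaning = present participle


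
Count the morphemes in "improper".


Word: "improper"
Morphemes: im- / proper
Each morpheme carries meaning
= 2 morphemes


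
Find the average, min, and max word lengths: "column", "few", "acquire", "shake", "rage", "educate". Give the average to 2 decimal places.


Lengths: "column"=6, "few"=3, "acquire"=7, "shake"=5, "rage"=4, "educate"=7
Sum = 32, Count = 6
Average = 32/6 = 5.33
= avg=5.33, min=3, max=7


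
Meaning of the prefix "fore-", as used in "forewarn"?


Prefix: fore-
As in: forewarn -> fore- + warn
Meaning = before


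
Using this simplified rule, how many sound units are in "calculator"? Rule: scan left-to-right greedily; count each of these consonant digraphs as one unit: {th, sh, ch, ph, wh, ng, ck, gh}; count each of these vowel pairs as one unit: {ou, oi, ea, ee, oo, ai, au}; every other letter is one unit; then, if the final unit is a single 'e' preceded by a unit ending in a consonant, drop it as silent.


Word: "calculator" (10 letters)
Left-to-right scan:
  [1] 'c' (letter)
  [2] 'a' (letter)
  [3] 'l' (letter)
  [4] 'c' (letter)
  [5] 'u' (letter)
  [6] 'l' (letter)
  [7] 'a' (letter)
  [8] 't' (letter)
  [9] 'o' (letter)
  [10] 'r' (letter)
Units from scan: 10
Sound units = 10 units


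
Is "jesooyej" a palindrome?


Word: "jesooyej"
Reversed: "jeyoosej"
Forward == Backward? jesooyej != jeyoosej
Palindrome = No


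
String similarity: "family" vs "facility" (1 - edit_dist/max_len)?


Word 1: "family" (length 6)
Word 2: "facility" (length 8)
One optimal edit sequence:
  1. keep 'f'
  2. keep 'a'
  3. substitute 'm' -> 'c'  (+1)
  4. keep 'i'
  5. keep 'l'
  6. insert 'i'  (+1)
  7. insert 't'  (+1)
  8. keep 'y'
Edit distance = 3
Max length = max(6, 8) = 8
Similarity = 1 - 3/8
= 0.6250


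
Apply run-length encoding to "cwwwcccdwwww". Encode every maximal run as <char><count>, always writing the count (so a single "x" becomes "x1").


String: "cwwwcccdwwww"
Scanning for consecutive runs:
  'c' x 1
  'w' x 3
  'c' x 3
  'd' x 1
  'w' x 4
RLE = "c1w3c3d1w4"


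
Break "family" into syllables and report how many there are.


Word: "family"
Syllable breakdown: fam · i · ly
Counting: 3 parts
= 3 syllables


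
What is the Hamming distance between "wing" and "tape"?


Comparing character by character (same length = 4):
  Pos 0: 'w' vs 't' !=
  Pos 1: 'i' vs 'a' !=
  Pos 2: 'n' vs 'p' !=
  Pos 3: 'g' vs 'e' !=
Hamming distance = 4


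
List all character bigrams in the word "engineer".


Word: "engineer" (length 8)
Number of bigrams = 8 - 2 + 1 = 7
  Position 0: "en"
  Position 1: "ng"
  Position 2: "gi"
  Position 3: "in"
  Position 4: "ne"
  Position 5: "ee"
  Position 6: "er"
Bigrams = "en", "ng", "gi", "in", "ne", "ee", "er"


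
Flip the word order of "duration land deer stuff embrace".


Original: "duration land deer stuff embrace"
Words (1..n): duration | land | deer | stuff | embrace
Reversed (n..1): embrace | stuff | deer | land | duration
Result = "embrace stuff deer land duration"


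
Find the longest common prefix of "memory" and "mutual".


Word 1: "memory"
Word 2: "mutual"
Comparing from start:
  Pos 0: 'm' == 'm'
  Pos 1: 'e' != 'u' (stop)
LCP = "m" (length 1)


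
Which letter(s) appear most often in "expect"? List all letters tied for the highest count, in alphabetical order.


Word: "expect"
Letter counts:
  'c': 1
  'e': 2
  'p': 1
  't': 1
  'x': 1
Maximum count = 2
Most frequent = 'e' (2 times each)


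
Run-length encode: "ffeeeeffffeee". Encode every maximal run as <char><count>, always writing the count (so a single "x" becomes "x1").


String: "ffeeeeffffeee"
Scanning for consecutive runs:
  'f' x 2
  'e' x 4
  'f' x 4
  'e' x 3
RLE = "f2e4f4e3"


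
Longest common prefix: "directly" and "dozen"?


Word 1: "directly"
Word 2: "dozen"
Comparing from start:
  Pos 0: 'd' == 'd'
  Pos 1: 'i' != 'o' (stop)
LCP = "d" (length 1)


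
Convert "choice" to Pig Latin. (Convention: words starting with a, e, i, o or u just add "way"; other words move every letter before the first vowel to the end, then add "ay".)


Word: "choice"
Starts with consonant(s) → move to end, add 'ay'
Consonant cluster: "ch"
Pig Latin = "oicechay"


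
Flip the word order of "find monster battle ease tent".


Original: "find monster battle ease tent"
Words (1..n): find | monster | battle | ease | tent
Reversed (n..1): tent | ease | battle | monster | find
Result = "tent ease battle monster find"


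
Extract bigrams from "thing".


Word: "thing" (length 5)
Number of bigrams = 5 - 2 + 1 = 4
  Position 0: "th"
  Position 1: "hi"
  Position 2: "in"
  Position 3: "ng"
Bigrams = "th", "hi", "in", "ng"


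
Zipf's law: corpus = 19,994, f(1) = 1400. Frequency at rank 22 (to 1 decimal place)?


Zipf's law: f(r) = f(1) / r
f(1) = 1400
f(22) = 1400 / 22
= 63.6 occurrences


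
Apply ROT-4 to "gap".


Word: "gap"
Shift: 4
Each letter → (letter + shift) mod 26:
  'g' (6) + 4 = 10 → 'k'
  'a' (0) + 4 = 4 → 'e'
  'p' (15) + 4 = 19 → 't'
Result = "ket"


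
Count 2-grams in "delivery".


Word: "delivery" (length 8)
Number of 2-grams = length - 2 + 1 = 8 - 2 + 1
= 7


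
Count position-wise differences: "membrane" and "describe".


Comparing character by character (same length = 8):
  Pos 0: 'm' vs 'd' !=
  Pos 1: 'e' vs 'e' =
  Pos 2: 'm' vs 's' !=
  Pos 3: 'b' vs 'c' !=
  Pos 4: 'r' vs 'r' =
  Pos 5: 'a' vs 'i' !=
  Pos 6: 'n' vs 'b' !=
  Pos 7: 'e' vs 'e' =
Hamming distance = 5


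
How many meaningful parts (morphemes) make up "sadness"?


Word: "sadness"
Morphemes: sad | -ness
Each morpheme carries meaning
= 2 morphemes
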